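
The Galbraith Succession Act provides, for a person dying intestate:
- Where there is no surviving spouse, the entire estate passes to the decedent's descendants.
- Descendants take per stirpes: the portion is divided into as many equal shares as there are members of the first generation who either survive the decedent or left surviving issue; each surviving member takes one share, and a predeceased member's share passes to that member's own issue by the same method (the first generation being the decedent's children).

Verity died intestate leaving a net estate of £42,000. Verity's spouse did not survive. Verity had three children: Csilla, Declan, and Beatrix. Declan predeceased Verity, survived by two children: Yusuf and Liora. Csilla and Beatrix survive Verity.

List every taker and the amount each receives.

The entire £42,000 passes to the descendants.
That amount (£42,000) is divided into 3 shares of £14,000: Csilla and Beatrix each take £14,000; Declan's £14,000 share passes to Declan's issue.
Declan's share (£14,000) is divided into 2 shares of £7,000: Yusuf and Liora each take £7,000.

Csilla: £14,000; Yusuf: £7,000; Liora: £7,000; Beatrix: £14,000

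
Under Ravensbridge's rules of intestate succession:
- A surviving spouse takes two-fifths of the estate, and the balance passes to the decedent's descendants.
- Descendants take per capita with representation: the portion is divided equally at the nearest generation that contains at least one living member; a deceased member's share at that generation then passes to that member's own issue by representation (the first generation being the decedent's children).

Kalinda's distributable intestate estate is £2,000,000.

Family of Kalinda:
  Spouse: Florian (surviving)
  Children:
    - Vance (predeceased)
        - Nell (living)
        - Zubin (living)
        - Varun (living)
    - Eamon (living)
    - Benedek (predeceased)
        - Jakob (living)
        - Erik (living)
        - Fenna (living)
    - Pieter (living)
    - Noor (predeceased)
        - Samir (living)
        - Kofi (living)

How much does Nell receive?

Nell receives £80,000.

Florian takes two-fifths of £2,000,000 = £800,000. The remaining £1,200,000 passes to the descendants.
The descendants' portion (£1,200,000) is divided into 5 shares of £240,000: Eamon and Pieter each take £240,000; Vance's £240,000 share passes to Vance's issue; Benedek's £240,000 share passes to Benedek's issue; Noor's £240,000 share passes to Noor's issue.
Vance's share (£240,000) is divided into 3 shares of £80,000: Nell, Zubin, and Varun each take £80,000.
Benedek's share (£240,000) is divided into 3 shares of £80,000: Jakob, Erik, and Fenna each take £80,000.
Noor's share (£240,000) is divided into 2 shares of £120,000: Samir and Kofi each take £120,000.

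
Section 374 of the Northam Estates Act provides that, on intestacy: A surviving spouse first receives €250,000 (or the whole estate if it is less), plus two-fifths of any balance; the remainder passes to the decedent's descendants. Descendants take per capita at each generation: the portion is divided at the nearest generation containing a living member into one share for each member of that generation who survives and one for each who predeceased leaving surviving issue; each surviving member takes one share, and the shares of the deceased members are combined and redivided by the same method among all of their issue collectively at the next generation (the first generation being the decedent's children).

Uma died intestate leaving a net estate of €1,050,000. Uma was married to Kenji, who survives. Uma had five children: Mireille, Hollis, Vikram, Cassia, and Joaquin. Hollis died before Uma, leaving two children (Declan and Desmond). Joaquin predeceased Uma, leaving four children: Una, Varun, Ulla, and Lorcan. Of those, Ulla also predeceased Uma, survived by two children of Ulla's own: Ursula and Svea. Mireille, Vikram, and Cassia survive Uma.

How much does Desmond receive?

Desmond receives €32,000.

Kenji first takes €250,000, leaving a balance of €800,000. Kenji then takes two-fifths of the balance (€320,000), for a total of €570,000. The remaining €480,000 passes to the descendants.
The descendants' portion (€480,000) is divided at the children's generation into 5 shares of €96,000. Mireille, Vikram, and Cassia each take €96,000. The 2 shares of the deceased (Hollis and Joaquin) are combined into a pool of €192,000.
That pool (€192,000) is divided at the grandchildren's generation into 6 shares of €32,000. Declan, Desmond, Una, Varun, and Lorcan each take €32,000. The remaining share for the deceased Ulla (€32,000) is carried to the next generation.
That pool (€32,000) is divided at the great-grandchildren's generation equally among Ursula and Svea: €16,000 each.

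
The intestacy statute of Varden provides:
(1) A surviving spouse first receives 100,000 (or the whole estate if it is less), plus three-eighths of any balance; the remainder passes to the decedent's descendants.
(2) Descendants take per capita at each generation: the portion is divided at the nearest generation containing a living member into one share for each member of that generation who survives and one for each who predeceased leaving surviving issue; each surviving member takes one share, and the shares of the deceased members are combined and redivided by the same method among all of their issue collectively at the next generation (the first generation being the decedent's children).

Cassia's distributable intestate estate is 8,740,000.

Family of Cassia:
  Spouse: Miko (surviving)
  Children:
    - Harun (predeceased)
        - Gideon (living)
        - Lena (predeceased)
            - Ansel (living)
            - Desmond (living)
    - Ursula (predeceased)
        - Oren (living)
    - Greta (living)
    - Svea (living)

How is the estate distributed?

Miko: 3,340,000; Gideon: 900,000; Ansel: 450,000; Desmond: 450,000; Oren: 900,000; Greta: 1,350,000; Svea: 1,350,000

Miko first takes 100,000, leaving a balance of 8,640,000. Miko then takes three-eighths of the balance (3,240,000), for a total of 3,340,000. The remaining 5,400,000 passes to the descendants.
The descendants' portion (5,400,000) is divided at the children's generation into 4 shares of 1,350,000. Greta and Svea each take 1,350,000. The 2 shares of the deceased (Harun and Ursula) are combined into a pool of 2,700,000.
That pool (2,700,000) is divided at the grandchildren's generation into 3 shares of 900,000. Gideon and Oren each take 900,000. The remaining share for the deceased Lena (900,000) is carried to the next generation.
That pool (900,000) is divided at the great-grandchildren's generation equally among Ansel and Desmond: 450,000 each.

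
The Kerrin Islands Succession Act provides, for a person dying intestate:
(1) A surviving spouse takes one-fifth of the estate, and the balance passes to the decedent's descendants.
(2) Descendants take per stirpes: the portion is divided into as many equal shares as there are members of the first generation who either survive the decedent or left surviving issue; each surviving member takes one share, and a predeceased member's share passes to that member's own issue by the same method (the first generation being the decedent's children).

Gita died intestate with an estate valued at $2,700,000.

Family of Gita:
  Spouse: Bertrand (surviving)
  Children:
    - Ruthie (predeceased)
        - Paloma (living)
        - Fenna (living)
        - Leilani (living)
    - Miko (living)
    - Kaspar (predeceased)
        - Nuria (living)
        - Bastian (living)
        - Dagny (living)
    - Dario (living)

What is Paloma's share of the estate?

Paloma receives $180,000.

Bertrand takes one-fifth of $2,700,000 = $540,000. The remaining $2,160,000 passes to the descendants.
The descendants' portion ($2,160,000) is divided into 4 shares of $540,000: Miko and Dario each take $540,000; Ruthie's $540,000 share passes to Ruthie's issue; Kaspar's $540,000 share passes to Kaspar's issue.
Ruthie's share ($540,000) is divided into 3 shares of $180,000: Paloma, Fenna, and Leilani each take $180,000.
Kaspar's share ($540,000) is divided into 3 shares of $180,000: Nuria, Bastian, and Dagny each take $180,000.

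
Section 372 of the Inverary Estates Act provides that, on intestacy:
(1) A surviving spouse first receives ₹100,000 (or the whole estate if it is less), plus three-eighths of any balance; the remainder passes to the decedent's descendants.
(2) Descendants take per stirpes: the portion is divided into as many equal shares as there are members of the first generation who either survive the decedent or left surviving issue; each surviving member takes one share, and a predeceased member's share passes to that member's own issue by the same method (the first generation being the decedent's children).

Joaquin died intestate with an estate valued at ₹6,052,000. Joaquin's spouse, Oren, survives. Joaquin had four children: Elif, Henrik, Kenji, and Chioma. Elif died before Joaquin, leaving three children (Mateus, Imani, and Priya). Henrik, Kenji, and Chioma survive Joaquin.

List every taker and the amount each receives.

Oren: ₹2,332,000; Mateus: ₹310,000; Imani: ₹310,000; Priya: ₹310,000; Henrik: ₹930,000; Kenji: ₹930,000; Chioma: ₹930,000

Oren first takes ₹100,000, leaving a balance of ₹5,952,000. Oren then takes three-eighths of the balance (₹2,232,000), for a total of ₹2,332,000. The remaining ₹3,720,000 passes to the descendants.
The descendants' portion (₹3,720,000) is divided into 4 shares of ₹930,000: Henrik, Kenji, and Chioma each take ₹930,000; Elif's ₹930,000 share passes to Elif's issue.
Elif's share (₹930,000) is divided into 3 shares of ₹310,000: Mateus, Imani, and Priya each take ₹310,000.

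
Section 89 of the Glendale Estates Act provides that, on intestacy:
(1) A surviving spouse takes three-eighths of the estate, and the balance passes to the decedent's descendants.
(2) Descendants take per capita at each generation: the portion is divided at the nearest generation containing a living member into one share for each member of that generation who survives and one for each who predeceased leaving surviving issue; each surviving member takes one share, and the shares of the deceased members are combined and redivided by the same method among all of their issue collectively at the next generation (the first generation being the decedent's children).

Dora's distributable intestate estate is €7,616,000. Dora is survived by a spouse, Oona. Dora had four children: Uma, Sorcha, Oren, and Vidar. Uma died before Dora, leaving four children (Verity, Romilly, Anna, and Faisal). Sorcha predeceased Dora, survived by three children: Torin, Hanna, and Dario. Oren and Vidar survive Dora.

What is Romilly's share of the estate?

Oona takes three-eighths of €7,616,000 = €2,856,000. The remaining €4,760,000 passes to the descendants.
The descendants' portion (€4,760,000) is divided at the children's generation into 4 shares of €1,190,000. Oren and Vidar each take €1,190,000. The 2 shares of the deceased (Uma and Sorcha) are combined into a pool of €2,380,000.
That pool (€2,380,000) is divided at the grandchildren's generation equally among Verity, Romilly, Anna, Faisal, Torin, Hanna, and Dario: €340,000 each.

Romilly receives €340,000.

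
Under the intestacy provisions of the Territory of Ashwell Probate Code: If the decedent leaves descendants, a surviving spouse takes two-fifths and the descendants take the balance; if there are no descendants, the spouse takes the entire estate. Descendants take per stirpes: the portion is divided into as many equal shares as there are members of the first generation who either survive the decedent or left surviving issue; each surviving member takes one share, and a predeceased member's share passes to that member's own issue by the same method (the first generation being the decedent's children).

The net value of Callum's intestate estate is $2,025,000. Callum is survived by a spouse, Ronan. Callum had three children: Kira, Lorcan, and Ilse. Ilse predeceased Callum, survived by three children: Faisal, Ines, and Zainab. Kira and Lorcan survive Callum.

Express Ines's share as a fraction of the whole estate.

Ronan takes two-fifths of $2,025,000 = $810,000. The remaining $1,215,000 passes to the descendants.
The descendants' portion ($1,215,000) is divided into 3 shares of $405,000: Kira and Lorcan each take $405,000; Ilse's $405,000 share passes to Ilse's issue.
Ilse's share ($405,000) is divided into 3 shares of $135,000: Faisal, Ines, and Zainab each take $135,000.

Ines receives 1/15 of the estate.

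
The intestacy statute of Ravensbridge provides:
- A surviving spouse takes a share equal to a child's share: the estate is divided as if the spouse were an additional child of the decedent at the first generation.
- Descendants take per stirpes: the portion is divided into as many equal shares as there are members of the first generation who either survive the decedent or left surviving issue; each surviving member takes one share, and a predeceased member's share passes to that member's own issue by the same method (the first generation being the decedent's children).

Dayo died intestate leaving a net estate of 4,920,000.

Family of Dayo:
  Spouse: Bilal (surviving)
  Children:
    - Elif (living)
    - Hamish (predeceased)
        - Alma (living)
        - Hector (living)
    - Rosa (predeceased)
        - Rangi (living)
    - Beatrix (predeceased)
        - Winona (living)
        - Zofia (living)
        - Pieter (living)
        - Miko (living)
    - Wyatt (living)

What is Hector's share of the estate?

The spouse counts as an additional share at the children's level, so there are 6 primary shares of 820,000. Bilal takes one such share (820,000).
The children's combined portion (4,100,000) is divided into 5 shares of 820,000: Elif and Wyatt each take 820,000; Hamish's 820,000 share passes to Hamish's issue; Rosa's 820,000 share passes to Rosa's issue; Beatrix's 820,000 share passes to Beatrix's issue.
Hamish's share (820,000) is divided into 2 shares of 410,000: Alma and Hector each take 410,000.
Rosa's share (820,000) passes entirely to Rangi.
Beatrix's share (820,000) is divided into 4 shares of 205,000: Winona, Zofia, Pieter, and Miko each take 205,000.

Hector receives 410,000.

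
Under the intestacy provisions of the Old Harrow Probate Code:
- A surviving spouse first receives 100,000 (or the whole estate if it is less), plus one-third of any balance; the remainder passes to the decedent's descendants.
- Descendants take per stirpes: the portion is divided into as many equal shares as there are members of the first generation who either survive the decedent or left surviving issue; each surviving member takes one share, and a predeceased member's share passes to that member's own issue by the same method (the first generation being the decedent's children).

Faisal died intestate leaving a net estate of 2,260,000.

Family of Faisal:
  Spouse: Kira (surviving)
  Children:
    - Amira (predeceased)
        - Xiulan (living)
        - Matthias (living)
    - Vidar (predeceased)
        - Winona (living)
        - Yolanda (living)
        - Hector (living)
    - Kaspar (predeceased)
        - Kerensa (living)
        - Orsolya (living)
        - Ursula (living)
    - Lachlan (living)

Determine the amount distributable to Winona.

Kira first takes 100,000, leaving a balance of 2,160,000. Kira then takes one-third of the balance (720,000), for a total of 820,000. The remaining 1,440,000 passes to the descendants.
The descendants' portion (1,440,000) is divided into 4 shares of 360,000: Lachlan takes 360,000; Amira's 360,000 share passes to Amira's issue; Vidar's 360,000 share passes to Vidar's issue; Kaspar's 360,000 share passes to Kaspar's issue.
Amira's share (360,000) is divided into 2 shares of 180,000: Xiulan and Matthias each take 180,000.
Vidar's share (360,000) is divided into 3 shares of 120,000: Winona, Yolanda, and Hector each take 120,000.
Kaspar's share (360,000) is divided into 3 shares of 120,000: Kerensa, Orsolya, and Ursula each take 120,000.

Winona receives 120,000.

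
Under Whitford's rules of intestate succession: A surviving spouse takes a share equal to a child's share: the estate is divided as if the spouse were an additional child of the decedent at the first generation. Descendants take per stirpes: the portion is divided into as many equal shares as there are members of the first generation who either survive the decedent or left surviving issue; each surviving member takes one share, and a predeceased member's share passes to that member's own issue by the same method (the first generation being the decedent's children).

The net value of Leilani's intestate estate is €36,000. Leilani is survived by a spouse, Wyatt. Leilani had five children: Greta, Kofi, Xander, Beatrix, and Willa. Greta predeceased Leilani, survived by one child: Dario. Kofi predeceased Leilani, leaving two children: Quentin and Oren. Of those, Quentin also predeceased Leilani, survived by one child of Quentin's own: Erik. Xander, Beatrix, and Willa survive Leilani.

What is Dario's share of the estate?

Dario receives €6,000.

The spouse counts as an additional share at the children's level, so there are 6 primary shares of €6,000. Wyatt takes one such share (€6,000).
The children's combined portion (€30,000) is divided into 5 shares of €6,000: Xander, Beatrix, and Willa each take €6,000; Greta's €6,000 share passes to Greta's issue; Kofi's €6,000 share passes to Kofi's issue.
Greta's share (€6,000) passes entirely to Dario.
Kofi's share (€6,000) is divided into 2 shares of €3,000: Oren takes €3,000; Quentin's €3,000 share passes to Quentin's issue.
Quentin's share (€3,000) passes entirely to Erik.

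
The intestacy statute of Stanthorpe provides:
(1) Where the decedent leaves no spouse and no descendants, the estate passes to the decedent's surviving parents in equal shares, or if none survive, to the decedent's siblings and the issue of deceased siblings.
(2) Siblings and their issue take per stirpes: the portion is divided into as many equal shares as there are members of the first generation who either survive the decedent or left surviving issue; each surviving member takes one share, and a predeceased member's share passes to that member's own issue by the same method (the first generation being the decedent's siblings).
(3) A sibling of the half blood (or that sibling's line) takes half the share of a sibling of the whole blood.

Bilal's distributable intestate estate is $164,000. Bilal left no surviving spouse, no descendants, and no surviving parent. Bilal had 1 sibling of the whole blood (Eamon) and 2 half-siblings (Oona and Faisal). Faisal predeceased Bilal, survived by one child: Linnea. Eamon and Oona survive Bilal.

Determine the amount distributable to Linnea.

The entire $164,000 passes to the siblings and their issue.
Counting each half-blood sibling's line as half a unit, there are 2 units in $164,000, so one unit is $82,000. Whole-blood lines (Eamon) take $82,000 each; half-blood lines (Oona and Faisal) take $41,000 each.
Faisal's share ($41,000) passes entirely to Linnea.

Linnea receives $41,000.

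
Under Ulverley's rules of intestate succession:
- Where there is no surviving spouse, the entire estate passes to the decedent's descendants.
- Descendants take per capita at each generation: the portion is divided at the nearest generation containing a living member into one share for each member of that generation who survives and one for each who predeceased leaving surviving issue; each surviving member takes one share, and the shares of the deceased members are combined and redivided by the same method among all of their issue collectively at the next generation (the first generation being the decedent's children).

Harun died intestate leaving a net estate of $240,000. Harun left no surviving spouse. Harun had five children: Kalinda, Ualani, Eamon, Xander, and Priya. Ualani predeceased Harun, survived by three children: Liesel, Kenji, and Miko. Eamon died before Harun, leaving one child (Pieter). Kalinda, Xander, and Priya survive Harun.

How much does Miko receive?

Miko receives $24,000.

The entire $240,000 passes to the descendants.
That amount ($240,000) is divided at the children's generation into 5 shares of $48,000. Kalinda, Xander, and Priya each take $48,000. The 2 shares of the deceased (Ualani and Eamon) are combined into a pool of $96,000.
That pool ($96,000) is divided at the grandchildren's generation equally among Liesel, Kenji, Miko, and Pieter: $24,000 each.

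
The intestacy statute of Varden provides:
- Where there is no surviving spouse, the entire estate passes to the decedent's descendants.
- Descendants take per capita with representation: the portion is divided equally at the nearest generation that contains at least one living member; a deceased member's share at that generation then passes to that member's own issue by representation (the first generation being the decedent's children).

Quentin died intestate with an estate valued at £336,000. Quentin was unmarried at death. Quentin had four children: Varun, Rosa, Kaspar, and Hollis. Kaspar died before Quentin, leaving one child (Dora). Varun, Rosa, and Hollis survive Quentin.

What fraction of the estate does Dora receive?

Dora receives 1/4 of the estate.

The entire £336,000 passes to the descendants.
That amount (£336,000) is divided into 4 shares of £84,000: Varun, Rosa, and Hollis each take £84,000; Kaspar's £84,000 share passes to Kaspar's issue.
Kaspar's share (£84,000) passes entirely to Dora.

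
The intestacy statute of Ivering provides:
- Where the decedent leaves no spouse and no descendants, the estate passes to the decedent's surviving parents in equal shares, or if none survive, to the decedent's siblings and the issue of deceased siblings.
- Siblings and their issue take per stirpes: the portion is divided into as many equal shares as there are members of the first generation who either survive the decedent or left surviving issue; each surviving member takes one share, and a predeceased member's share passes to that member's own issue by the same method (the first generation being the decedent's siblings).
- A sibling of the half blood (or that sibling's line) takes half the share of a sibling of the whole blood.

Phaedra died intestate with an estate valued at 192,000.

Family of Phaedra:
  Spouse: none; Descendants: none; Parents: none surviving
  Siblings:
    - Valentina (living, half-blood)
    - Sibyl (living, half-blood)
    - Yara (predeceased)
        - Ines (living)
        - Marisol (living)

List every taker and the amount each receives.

The entire 192,000 passes to the siblings and their issue.
Counting each half-blood sibling's line as half a unit, there are 2 units in 192,000, so one unit is 96,000. Whole-blood lines (Yara) take 96,000 each; half-blood lines (Valentina and Sibyl) take 48,000 each.
Yara's share (96,000) is divided into 2 shares of 48,000: Ines and Marisol each take 48,000.

Valentina: 48,000; Sibyl: 48,000; Ines: 48,000; Marisol: 48,000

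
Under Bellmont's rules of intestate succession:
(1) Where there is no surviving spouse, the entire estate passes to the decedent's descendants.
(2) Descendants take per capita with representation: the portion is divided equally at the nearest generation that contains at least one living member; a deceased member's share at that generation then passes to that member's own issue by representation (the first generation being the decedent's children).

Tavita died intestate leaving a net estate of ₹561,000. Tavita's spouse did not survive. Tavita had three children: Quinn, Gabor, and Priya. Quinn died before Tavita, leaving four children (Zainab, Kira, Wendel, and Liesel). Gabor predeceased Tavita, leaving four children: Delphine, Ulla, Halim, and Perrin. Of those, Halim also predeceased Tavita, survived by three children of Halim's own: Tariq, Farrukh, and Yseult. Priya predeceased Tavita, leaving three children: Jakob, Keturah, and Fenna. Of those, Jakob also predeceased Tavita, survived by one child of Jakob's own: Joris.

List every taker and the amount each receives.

The entire ₹561,000 passes to the descendants.
No child survives, so the initial division is made at the grandchildren's generation.
That amount (₹561,000) is divided into 11 shares of ₹51,000: Zainab, Kira, Wendel, Liesel, Delphine, Ulla, Perrin, Keturah, and Fenna each take ₹51,000; Halim's ₹51,000 share passes to Halim's issue; Jakob's ₹51,000 share passes to Jakob's issue.
Halim's share (₹51,000) is divided into 3 shares of ₹17,000: Tariq, Farrukh, and Yseult each take ₹17,000.
Jakob's share (₹51,000) passes entirely to Joris.

Zainab: ₹51,000; Kira: ₹51,000; Wendel: ₹51,000; Liesel: ₹51,000; Delphine: ₹51,000; Ulla: ₹51,000; Tariq: ₹17,000; Farrukh: ₹17,000; Yseult: ₹17,000; Perrin: ₹51,000; Joris: ₹51,000; Keturah: ₹51,000; Fenna: ₹51,000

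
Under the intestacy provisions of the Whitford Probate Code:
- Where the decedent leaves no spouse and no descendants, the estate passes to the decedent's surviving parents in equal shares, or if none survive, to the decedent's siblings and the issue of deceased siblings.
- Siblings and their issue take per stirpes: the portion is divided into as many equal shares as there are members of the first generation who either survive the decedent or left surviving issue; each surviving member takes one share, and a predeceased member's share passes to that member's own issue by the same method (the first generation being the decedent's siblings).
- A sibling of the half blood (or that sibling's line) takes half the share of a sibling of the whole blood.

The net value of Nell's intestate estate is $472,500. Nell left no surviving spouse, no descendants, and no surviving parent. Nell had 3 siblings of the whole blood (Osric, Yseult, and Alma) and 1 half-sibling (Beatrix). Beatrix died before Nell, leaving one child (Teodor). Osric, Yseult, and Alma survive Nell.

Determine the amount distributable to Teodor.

Teodor receives $67,500.

The entire $472,500 passes to the siblings and their issue.
Counting each half-blood sibling's line as half a unit, there are 7/2 units in $472,500, so one unit is $135,000. Whole-blood lines (Osric, Yseult, and Alma) take $135,000 each; half-blood lines (Beatrix) take $67,500 each.
Beatrix's share ($67,500) passes entirely to Teodor.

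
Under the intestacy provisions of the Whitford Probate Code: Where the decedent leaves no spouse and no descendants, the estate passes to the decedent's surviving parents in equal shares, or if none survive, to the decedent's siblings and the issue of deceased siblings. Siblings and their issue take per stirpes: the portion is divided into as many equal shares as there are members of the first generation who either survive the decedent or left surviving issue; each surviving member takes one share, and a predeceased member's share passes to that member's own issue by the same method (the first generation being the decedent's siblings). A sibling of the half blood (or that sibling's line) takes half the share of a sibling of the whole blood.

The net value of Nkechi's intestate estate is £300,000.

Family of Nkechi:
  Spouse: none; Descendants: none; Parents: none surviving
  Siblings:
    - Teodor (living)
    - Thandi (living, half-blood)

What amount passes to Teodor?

Teodor receives £200,000.

The entire £300,000 passes to the siblings and their issue.
Counting each half-blood sibling's line as half a unit, there are 3/2 units in £300,000, so one unit is £200,000. Whole-blood lines (Teodor) take £200,000 each; half-blood lines (Thandi) take £100,000 each.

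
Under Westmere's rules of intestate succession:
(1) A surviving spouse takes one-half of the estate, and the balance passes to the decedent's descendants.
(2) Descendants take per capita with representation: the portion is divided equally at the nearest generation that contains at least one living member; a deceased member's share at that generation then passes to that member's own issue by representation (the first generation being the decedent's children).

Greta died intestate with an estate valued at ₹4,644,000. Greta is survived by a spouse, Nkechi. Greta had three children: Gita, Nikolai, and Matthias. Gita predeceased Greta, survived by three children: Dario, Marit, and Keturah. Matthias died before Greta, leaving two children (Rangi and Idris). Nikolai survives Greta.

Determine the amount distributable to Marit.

Marit receives ₹258,000.

Nkechi takes one-half of ₹4,644,000 = ₹2,322,000. The remaining ₹2,322,000 passes to the descendants.
The descendants' portion (₹2,322,000) is divided into 3 shares of ₹774,000: Nikolai takes ₹774,000; Gita's ₹774,000 share passes to Gita's issue; Matthias's ₹774,000 share passes to Matthias's issue.
Gita's share (₹774,000) is divided into 3 shares of ₹258,000: Dario, Marit, and Keturah each take ₹258,000.
Matthias's share (₹774,000) is divided into 2 shares of ₹387,000: Rangi and Idris each take ₹387,000.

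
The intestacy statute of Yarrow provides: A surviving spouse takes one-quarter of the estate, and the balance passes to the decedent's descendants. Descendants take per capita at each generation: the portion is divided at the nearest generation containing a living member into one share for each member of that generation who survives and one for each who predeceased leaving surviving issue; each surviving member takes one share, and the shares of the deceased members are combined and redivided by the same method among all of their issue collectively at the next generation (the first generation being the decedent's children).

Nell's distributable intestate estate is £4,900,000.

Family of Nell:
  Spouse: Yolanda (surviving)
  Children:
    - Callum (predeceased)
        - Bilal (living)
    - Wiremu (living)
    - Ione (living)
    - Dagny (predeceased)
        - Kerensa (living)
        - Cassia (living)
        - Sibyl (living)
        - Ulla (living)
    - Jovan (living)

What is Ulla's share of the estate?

Yolanda takes one-quarter of £4,900,000 = £1,225,000. The remaining £3,675,000 passes to the descendants.
The descendants' portion (£3,675,000) is divided at the children's generation into 5 shares of £735,000. Wiremu, Ione, and Jovan each take £735,000. The 2 shares of the deceased (Callum and Dagny) are combined into a pool of £1,470,000.
That pool (£1,470,000) is divided at the grandchildren's generation equally among Bilal, Kerensa, Cassia, Sibyl, and Ulla: £294,000 each.

Ulla receives £294,000.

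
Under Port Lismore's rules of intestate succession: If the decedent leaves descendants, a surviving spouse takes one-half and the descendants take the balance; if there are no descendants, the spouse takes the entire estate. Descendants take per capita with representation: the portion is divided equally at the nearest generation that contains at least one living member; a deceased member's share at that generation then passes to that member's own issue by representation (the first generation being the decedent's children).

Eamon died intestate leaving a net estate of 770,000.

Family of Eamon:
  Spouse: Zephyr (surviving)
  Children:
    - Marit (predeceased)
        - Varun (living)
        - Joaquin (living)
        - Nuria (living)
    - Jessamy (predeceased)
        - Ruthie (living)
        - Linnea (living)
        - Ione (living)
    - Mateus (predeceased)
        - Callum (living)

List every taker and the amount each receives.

Zephyr takes one-half of 770,000 = 385,000. The remaining 385,000 passes to the descendants.
No child survives, so the initial division is made at the grandchildren's generation.
The descendants' portion (385,000) is divided into 7 shares of 55,000: Varun, Joaquin, Nuria, Ruthie, Linnea, Ione, and Callum each take 55,000.

Zephyr: 385,000; Varun: 55,000; Joaquin: 55,000; Nuria: 55,000; Ruthie: 55,000; Linnea: 55,000; Ione: 55,000; Callum: 55,000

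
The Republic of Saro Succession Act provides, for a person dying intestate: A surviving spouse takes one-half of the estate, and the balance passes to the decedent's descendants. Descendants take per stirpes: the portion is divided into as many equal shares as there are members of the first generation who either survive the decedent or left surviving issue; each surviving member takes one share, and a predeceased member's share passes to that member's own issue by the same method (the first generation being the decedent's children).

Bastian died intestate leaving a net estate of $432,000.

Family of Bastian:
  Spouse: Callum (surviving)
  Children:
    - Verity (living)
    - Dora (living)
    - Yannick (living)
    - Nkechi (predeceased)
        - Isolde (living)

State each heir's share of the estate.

Callum takes one-half of $432,000 = $216,000. The remaining $216,000 passes to the descendants.
The descendants' portion ($216,000) is divided into 4 shares of $54,000: Verity, Dora, and Yannick each take $54,000; Nkechi's $54,000 share passes to Nkechi's issue.
Nkechi's share ($54,000) passes entirely to Isolde.

Callum: $216,000; Verity: $54,000; Dora: $54,000; Yannick: $54,000; Isolde: $54,000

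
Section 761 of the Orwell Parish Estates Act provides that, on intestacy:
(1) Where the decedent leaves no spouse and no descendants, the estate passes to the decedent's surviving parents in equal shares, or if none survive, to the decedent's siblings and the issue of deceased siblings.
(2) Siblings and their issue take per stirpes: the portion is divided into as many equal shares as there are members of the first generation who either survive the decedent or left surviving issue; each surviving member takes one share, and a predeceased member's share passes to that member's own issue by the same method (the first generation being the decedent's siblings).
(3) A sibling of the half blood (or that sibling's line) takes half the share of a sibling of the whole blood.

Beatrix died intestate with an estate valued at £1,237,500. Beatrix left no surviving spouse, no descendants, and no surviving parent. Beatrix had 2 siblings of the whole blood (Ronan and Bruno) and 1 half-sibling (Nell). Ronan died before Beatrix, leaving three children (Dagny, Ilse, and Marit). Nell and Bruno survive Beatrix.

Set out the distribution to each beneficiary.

The entire £1,237,500 passes to the siblings and their issue.
Counting each half-blood sibling's line as half a unit, there are 5/2 units in £1,237,500, so one unit is £495,000. Whole-blood lines (Ronan and Bruno) take £495,000 each; half-blood lines (Nell) take £247,500 each.
Ronan's share (£495,000) is divided into 3 shares of £165,000: Dagny, Ilse, and Marit each take £165,000.

Nell: £247,500; Dagny: £165,000; Ilse: £165,000; Marit: £165,000; Bruno: £495,000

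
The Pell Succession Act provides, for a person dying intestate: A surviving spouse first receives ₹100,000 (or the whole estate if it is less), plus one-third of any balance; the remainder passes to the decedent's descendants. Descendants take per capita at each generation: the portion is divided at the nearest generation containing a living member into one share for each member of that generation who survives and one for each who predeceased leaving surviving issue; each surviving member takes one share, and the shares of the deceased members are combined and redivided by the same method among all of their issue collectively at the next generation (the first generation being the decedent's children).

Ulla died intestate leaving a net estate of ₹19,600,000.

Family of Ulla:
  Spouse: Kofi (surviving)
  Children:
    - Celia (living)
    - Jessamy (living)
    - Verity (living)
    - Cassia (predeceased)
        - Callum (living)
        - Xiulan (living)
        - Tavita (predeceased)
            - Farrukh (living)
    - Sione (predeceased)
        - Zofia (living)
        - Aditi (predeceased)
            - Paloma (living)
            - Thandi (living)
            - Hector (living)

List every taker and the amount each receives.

Kofi first takes ₹100,000, leaving a balance of ₹19,500,000. Kofi then takes one-third of the balance (₹6,500,000), for a total of ₹6,600,000. The remaining ₹13,000,000 passes to the descendants.
The descendants' portion (₹13,000,000) is divided at the children's generation into 5 shares of ₹2,600,000. Celia, Jessamy, and Verity each take ₹2,600,000. The 2 shares of the deceased (Cassia and Sione) are combined into a pool of ₹5,200,000.
That pool (₹5,200,000) is divided at the grandchildren's generation into 5 shares of ₹1,040,000. Callum, Xiulan, and Zofia each take ₹1,040,000. The 2 shares of the deceased (Tavita and Aditi) are combined into a pool of ₹2,080,000.
That pool (₹2,080,000) is divided at the great-grandchildren's generation equally among Farrukh, Paloma, Thandi, and Hector: ₹520,000 each.

Kofi: ₹6,600,000; Celia: ₹2,600,000; Jessamy: ₹2,600,000; Verity: ₹2,600,000; Callum: ₹1,040,000; Xiulan: ₹1,040,000; Farrukh: ₹520,000; Zofia: ₹1,040,000; Paloma: ₹520,000; Thandi: ₹520,000; Hector: ₹520,000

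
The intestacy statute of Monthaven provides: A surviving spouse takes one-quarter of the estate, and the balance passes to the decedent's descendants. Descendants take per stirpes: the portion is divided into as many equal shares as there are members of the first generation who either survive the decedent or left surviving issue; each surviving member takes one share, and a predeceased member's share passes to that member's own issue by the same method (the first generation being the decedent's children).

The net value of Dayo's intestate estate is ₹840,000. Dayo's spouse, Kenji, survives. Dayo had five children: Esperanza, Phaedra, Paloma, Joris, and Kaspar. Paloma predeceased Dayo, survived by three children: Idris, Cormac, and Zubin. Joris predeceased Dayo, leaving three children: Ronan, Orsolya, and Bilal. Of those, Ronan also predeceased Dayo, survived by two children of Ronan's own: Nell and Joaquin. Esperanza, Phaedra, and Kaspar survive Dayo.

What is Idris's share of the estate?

Kenji takes one-quarter of ₹840,000 = ₹210,000. The remaining ₹630,000 passes to the descendants.
The descendants' portion (₹630,000) is divided into 5 shares of ₹126,000: Esperanza, Phaedra, and Kaspar each take ₹126,000; Paloma's ₹126,000 share passes to Paloma's issue; Joris's ₹126,000 share passes to Joris's issue.
Paloma's share (₹126,000) is divided into 3 shares of ₹42,000: Idris, Cormac, and Zubin each take ₹42,000.
Joris's share (₹126,000) is divided into 3 shares of ₹42,000: Orsolya and Bilal each take ₹42,000; Ronan's ₹42,000 share passes to Ronan's issue.
Ronan's share (₹42,000) is divided into 2 shares of ₹21,000: Nell and Joaquin each take ₹21,000.

Idris receives ₹42,000.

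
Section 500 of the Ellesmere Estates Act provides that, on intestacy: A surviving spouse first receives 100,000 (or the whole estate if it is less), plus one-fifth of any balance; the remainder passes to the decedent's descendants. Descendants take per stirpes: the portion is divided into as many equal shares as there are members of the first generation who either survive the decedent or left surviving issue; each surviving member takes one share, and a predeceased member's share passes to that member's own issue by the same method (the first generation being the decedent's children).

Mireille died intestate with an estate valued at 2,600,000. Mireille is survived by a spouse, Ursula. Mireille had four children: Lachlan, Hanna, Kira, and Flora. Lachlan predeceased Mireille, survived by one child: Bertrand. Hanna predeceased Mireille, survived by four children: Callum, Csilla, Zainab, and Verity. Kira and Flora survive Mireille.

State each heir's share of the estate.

Ursula first takes 100,000, leaving a balance of 2,500,000. Ursula then takes one-fifth of the balance (500,000), for a total of 600,000. The remaining 2,000,000 passes to the descendants.
The descendants' portion (2,000,000) is divided into 4 shares of 500,000: Kira and Flora each take 500,000; Lachlan's 500,000 share passes to Lachlan's issue; Hanna's 500,000 share passes to Hanna's issue.
Lachlan's share (500,000) passes entirely to Bertrand.
Hanna's share (500,000) is divided into 4 shares of 125,000: Callum, Csilla, Zainab, and Verity each take 125,000.

Ursula: 600,000; Bertrand: 500,000; Callum: 125,000; Csilla: 125,000; Zainab: 125,000; Verity: 125,000; Kira: 500,000; Flora: 500,000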